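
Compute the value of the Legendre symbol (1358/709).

1

(1358/709)
  = (649/709)    [1358 ≡ 649 mod 709]
  = (709/649)    [QR: 649 ≡ 1 mod 4, sign kept]
  = (60/649)    [709 ≡ 60 mod 649]
  = (15/649)    [649 ≡ 1 mod 8 ⇒ (2/649)^2 = +1]
  = (649/15)    [QR: 649 ≡ 1 mod 4, sign kept]
  = (4/15)    [649 ≡ 4 mod 15]
  = (1/15)    [15 ≡ 7 mod 8 ⇒ (2/15)^2 = +1]
  = 1    [(1/15) = 1]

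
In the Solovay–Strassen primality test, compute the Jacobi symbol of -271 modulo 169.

1

Reduce the numerator: -271 ≡ 67 (mod 169), so (-271/169) = (67/169).
169 ≡ 1 (mod 4), so quadratic reciprocity gives (67/169) = (169/67). Reduce: 169 ≡ 35 (mod 67). Now have (35/67).
Both 35 ≡ 3 and 67 ≡ 3 (mod 4), so reciprocity gives (35/67) = -(67/35). Reduce: 67 ≡ 32 (mod 35). Now have -(32/35).
Factor out 2: 32 = 2^5. Since 35 ≡ 3 (mod 8), (2/35) = -1, and (2/35)^5 = -1. Now have (1/35).
(1/35) = 1. Collecting the sign factors: 1.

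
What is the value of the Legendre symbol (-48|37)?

1

(-48|37)
  = (48|37)    [37 ≡ 1 mod 4 ⇒ (-1|37) = +1]
  = (11|37)    [48 ≡ 11 mod 37]
  = (37|11)    [QR: 37 ≡ 1 mod 4, sign kept]
  = (4|11)    [37 ≡ 4 mod 11]
  = (1|11)    [11 ≡ 3 mod 8 ⇒ (2|11)^2 = +1]
  = 1    [(1|11) = 1]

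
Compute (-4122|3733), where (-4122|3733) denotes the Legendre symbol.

1

(-4122|3733)
  = (4122|3733)    [3733 ≡ 1 mod 4 ⇒ (-1|3733) = +1]
  = (389|3733)    [4122 ≡ 389 mod 3733]
  = (3733|389)    [QR: 389 ≡ 1 mod 4, sign kept]
  = (232|389)    [3733 ≡ 232 mod 389]
  = -(29|389)    [389 ≡ 5 mod 8 ⇒ (2|389)^3 = -1]
  = -(389|29)    [QR: 29 ≡ 1 mod 4, sign kept]
  = -(12|29)    [389 ≡ 12 mod 29]
  = -(3|29)    [29 ≡ 5 mod 8 ⇒ (2|29)^2 = +1]
  = -(29|3)    [QR: 29 ≡ 1 mod 4, sign kept]
  = -(2|3)    [29 ≡ 2 mod 3]
  = (1|3)    [3 ≡ 3 mod 8 ⇒ (2|3) = -1]
  = 1    [(1|3) = 1]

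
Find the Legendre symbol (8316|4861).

(8316|4861)
  = (3455|4861)    [8316 ≡ 3455 mod 4861]
  = (4861|3455)    [QR: 4861 ≡ 1 mod 4, sign kept]
  = (1406|3455)    [4861 ≡ 1406 mod 3455]
  = (703|3455)    [3455 ≡ 7 mod 8 ⇒ (2|3455) = +1]
  = -(3455|703)    [QR: both ≡ 3 mod 4, sign flips]
  = -(643|703)    [3455 ≡ 643 mod 703]
  = (703|643)    [QR: both ≡ 3 mod 4, sign flips]
  = (60|643)    [703 ≡ 60 mod 643]
  = (15|643)    [643 ≡ 3 mod 8 ⇒ (2|643)^2 = +1]
  = -(643|15)    [QR: both ≡ 3 mod 4, sign flips]
  = -(13|15)    [643 ≡ 13 mod 15]
  = -(15|13)    [QR: 13 ≡ 1 mod 4, sign kept]
  = -(2|13)    [15 ≡ 2 mod 13]
  = (1|13)    [13 ≡ 5 mod 8 ⇒ (2|13) = -1]
  = 1    [(1|13) = 1]

1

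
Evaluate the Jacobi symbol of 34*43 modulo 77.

1

By multiplicativity, (34·43/77) = (34/77)·(43/77).
First factor (34/77):
Factor out 2: 34 = 2·17. Since 77 ≡ 5 (mod 8), (2/77) = -1. Now have -(17/77).
17 ≡ 1 (mod 4), so quadratic reciprocity gives (17/77) = (77/17). Reduce: 77 ≡ 9 (mod 17). Now have -(9/17).
9 ≡ 1 (mod 4), so quadratic reciprocity gives (9/17) = (17/9). Reduce: 17 ≡ 8 (mod 9). Now have -(8/9).
Factor out 2: 8 = 2^3. Since 9 ≡ 1 (mod 8), (2/9) = +1, and (2/9)^3 = +1. Now have -(1/9).
(1/9) = 1. Collecting the sign factors: -1.
Second factor (43/77):
77 ≡ 1 (mod 4), so quadratic reciprocity gives (43/77) = (77/43). Reduce: 77 ≡ 34 (mod 43). Now have (34/43).
Factor out 2: 34 = 2·17. Since 43 ≡ 3 (mod 8), (2/43) = -1. Now have -(17/43).
17 ≡ 1 (mod 4), so quadratic reciprocity gives (17/43) = (43/17). Reduce: 43 ≡ 9 (mod 17). Now have -(9/17).
9 ≡ 1 (mod 4), so quadratic reciprocity gives (9/17) = (17/9). Reduce: 17 ≡ 8 (mod 9). Now have -(8/9).
Factor out 2: 8 = 2^3. Since 9 ≡ 1 (mod 8), (2/9) = +1, and (2/9)^3 = +1. Now have -(1/9).
(1/9) = 1. Collecting the sign factors: -1.
Product: (-1)·(-1) = 1.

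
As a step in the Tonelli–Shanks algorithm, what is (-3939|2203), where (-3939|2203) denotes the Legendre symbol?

-1

(-3939|2203)
  = -(3939|2203)    [2203 ≡ 3 mod 4 ⇒ (-1|2203) = -1]
  = -(1736|2203)    [3939 ≡ 1736 mod 2203]
  = (217|2203)    [2203 ≡ 3 mod 8 ⇒ (2|2203)^3 = -1]
  = (2203|217)    [QR: 217 ≡ 1 mod 4, sign kept]
  = (33|217)    [2203 ≡ 33 mod 217]
  = (217|33)    [QR: 33 ≡ 1 mod 4, sign kept]
  = (19|33)    [217 ≡ 19 mod 33]
  = (33|19)    [QR: 33 ≡ 1 mod 4, sign kept]
  = (14|19)    [33 ≡ 14 mod 19]
  = -(7|19)    [19 ≡ 3 mod 8 ⇒ (2|19) = -1]
  = (19|7)    [QR: both ≡ 3 mod 4, sign flips]
  = (5|7)    [19 ≡ 5 mod 7]
  = (7|5)    [QR: 5 ≡ 1 mod 4, sign kept]
  = (2|5)    [7 ≡ 2 mod 5]
  = -(1|5)    [5 ≡ 5 mod 8 ⇒ (2|5) = -1]
  = -1    [(1|5) = 1]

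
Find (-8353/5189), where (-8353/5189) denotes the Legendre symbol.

1

(-8353/5189)
  = (8353/5189)    [5189 ≡ 1 mod 4 ⇒ (-1/5189) = +1]
  = (3164/5189)    [8353 ≡ 3164 mod 5189]
  = (791/5189)    [5189 ≡ 5 mod 8 ⇒ (2/5189)^2 = +1]
  = (5189/791)    [QR: 5189 ≡ 1 mod 4, sign kept]
  = (443/791)    [5189 ≡ 443 mod 791]
  = -(791/443)    [QR: both ≡ 3 mod 4, sign flips]
  = -(348/443)    [791 ≡ 348 mod 443]
  = -(87/443)    [443 ≡ 3 mod 8 ⇒ (2/443)^2 = +1]
  = (443/87)    [QR: both ≡ 3 mod 4, sign flips]
  = (8/87)    [443 ≡ 8 mod 87]
  = (1/87)    [87 ≡ 7 mod 8 ⇒ (2/87)^3 = +1]
  = 1    [(1/87) = 1]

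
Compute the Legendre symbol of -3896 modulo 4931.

-1

Pull out -1: (-3896|4931) = (-1|4931)·(3896|4931). Since 4931 ≡ 3 (mod 4), (-1|4931) = -1. Now have -(3896|4931).
Factor out 2: 3896 = 2^3·487. Since 4931 ≡ 3 (mod 8), (2|4931) = -1, and (2|4931)^3 = -1. Now have (487|4931).
Both 487 ≡ 3 and 4931 ≡ 3 (mod 4), so reciprocity gives (487|4931) = -(4931|487). Reduce: 4931 ≡ 61 (mod 487). Now have -(61|487).
61 ≡ 1 (mod 4), so quadratic reciprocity gives (61|487) = (487|61). Reduce: 487 ≡ 60 (mod 61). Now have -(60|61).
Factor out 2: 60 = 2^2·15. Since 61 ≡ 5 (mod 8), (2|61) = -1, and (2|61)^2 = +1. Now have -(15|61).
61 ≡ 1 (mod 4), so quadratic reciprocity gives (15|61) = (61|15). Reduce: 61 ≡ 1 (mod 15). Now have -(1|15).
(1|15) = 1. Collecting the sign factors: -1.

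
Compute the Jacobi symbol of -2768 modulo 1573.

1

(-2768|1573)
  = (378|1573)    [-2768 ≡ 378 mod 1573]
  = -(189|1573)    [1573 ≡ 5 mod 8 ⇒ (2|1573) = -1]
  = -(1573|189)    [QR: 189 ≡ 1 mod 4, sign kept]
  = -(61|189)    [1573 ≡ 61 mod 189]
  = -(189|61)    [QR: 61 ≡ 1 mod 4, sign kept]
  = -(6|61)    [189 ≡ 6 mod 61]
  = (3|61)    [61 ≡ 5 mod 8 ⇒ (2|61) = -1]
  = (61|3)    [QR: 61 ≡ 1 mod 4, sign kept]
  = (1|3)    [61 ≡ 1 mod 3]
  = 1    [(1|3) = 1]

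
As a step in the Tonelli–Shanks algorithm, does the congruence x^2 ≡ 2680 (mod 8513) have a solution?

no

(2680|8513)
  = (335|8513)    [8513 ≡ 1 mod 8 ⇒ (2|8513)^3 = +1]
  = (8513|335)    [QR: 8513 ≡ 1 mod 4, sign kept]
  = (138|335)    [8513 ≡ 138 mod 335]
  = (69|335)    [335 ≡ 7 mod 8 ⇒ (2|335) = +1]
  = (335|69)    [QR: 69 ≡ 1 mod 4, sign kept]
  = (59|69)    [335 ≡ 59 mod 69]
  = (69|59)    [QR: 69 ≡ 1 mod 4, sign kept]
  = (10|59)    [69 ≡ 10 mod 59]
  = -(5|59)    [59 ≡ 3 mod 8 ⇒ (2|59) = -1]
  = -(59|5)    [QR: 5 ≡ 1 mod 4, sign kept]
  = -(4|5)    [59 ≡ 4 mod 5]
  = -(1|5)    [5 ≡ 5 mod 8 ⇒ (2|5)^2 = +1]
  = -1    [(1|5) = 1]
(2680|8513) = -1, and 8513 is prime, so 2680 is not a quadratic residue mod 8513.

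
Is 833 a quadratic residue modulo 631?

Reduce the numerator: 833 ≡ 202 (mod 631), so (833/631) = (202/631).
Factor out 2: 202 = 2·101. Since 631 ≡ 7 (mod 8), (2/631) = +1. Now have (101/631).
101 ≡ 1 (mod 4), so quadratic reciprocity gives (101/631) = (631/101). Reduce: 631 ≡ 25 (mod 101). Now have (25/101).
25 ≡ 1 (mod 4), so quadratic reciprocity gives (25/101) = (101/25). Reduce: 101 ≡ 1 (mod 25). Now have (1/25).
(1/25) = 1. Collecting the sign factors: 1.
The Legendre symbol is 1, so x^2 ≡ 833 (mod 631) has solution.

yes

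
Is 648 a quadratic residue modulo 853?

Factor out 2: 648 = 2^3·81. Since 853 ≡ 5 (mod 8), (2|853) = -1, and (2|853)^3 = -1. Now have -(81|853).
81 ≡ 1 (mod 4), so quadratic reciprocity gives (81|853) = (853|81). Reduce: 853 ≡ 43 (mod 81). Now have -(43|81).
81 ≡ 1 (mod 4), so quadratic reciprocity gives (43|81) = (81|43). Reduce: 81 ≡ 38 (mod 43). Now have -(38|43).
Factor out 2: 38 = 2·19. Since 43 ≡ 3 (mod 8), (2|43) = -1. Now have (19|43).
Both 19 ≡ 3 and 43 ≡ 3 (mod 4), so reciprocity gives (19|43) = -(43|19). Reduce: 43 ≡ 5 (mod 19). Now have -(5|19).
5 ≡ 1 (mod 4), so quadratic reciprocity gives (5|19) = (19|5). Reduce: 19 ≡ 4 (mod 5). Now have -(4|5).
Factor out 2: 4 = 2^2. Since 5 ≡ 5 (mod 8), (2|5) = -1, and (2|5)^2 = +1. Now have -(1|5).
(1|5) = 1. Collecting the sign factors: -1.
The Legendre symbol is -1, so x^2 ≡ 648 (mod 853) has no solution.

no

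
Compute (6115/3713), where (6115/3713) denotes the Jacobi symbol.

(6115/3713)
  = (2402/3713)    [6115 ≡ 2402 mod 3713]
  = (1201/3713)    [3713 ≡ 1 mod 8 ⇒ (2/3713) = +1]
  = (3713/1201)    [QR: 1201 ≡ 1 mod 4, sign kept]
  = (110/1201)    [3713 ≡ 110 mod 1201]
  = (55/1201)    [1201 ≡ 1 mod 8 ⇒ (2/1201) = +1]
  = (1201/55)    [QR: 1201 ≡ 1 mod 4, sign kept]
  = (46/55)    [1201 ≡ 46 mod 55]
  = (23/55)    [55 ≡ 7 mod 8 ⇒ (2/55) = +1]
  = -(55/23)    [QR: both ≡ 3 mod 4, sign flips]
  = -(9/23)    [55 ≡ 9 mod 23]
  = -(23/9)    [QR: 9 ≡ 1 mod 4, sign kept]
  = -(5/9)    [23 ≡ 5 mod 9]
  = -(9/5)    [QR: 5 ≡ 1 mod 4, sign kept]
  = -(4/5)    [9 ≡ 4 mod 5]
  = -(1/5)    [5 ≡ 5 mod 8 ⇒ (2/5)^2 = +1]
  = -1    [(1/5) = 1]

-1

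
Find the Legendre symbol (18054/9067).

Reduce the numerator: 18054 ≡ 8987 (mod 9067), so (18054/9067) = (8987/9067).
Both 8987 ≡ 3 and 9067 ≡ 3 (mod 4), so reciprocity gives (8987/9067) = -(9067/8987). Reduce: 9067 ≡ 80 (mod 8987). Now have -(80/8987).
Factor out 2: 80 = 2^4·5. Since 8987 ≡ 3 (mod 8), (2/8987) = -1, and (2/8987)^4 = +1. Now have -(5/8987).
5 ≡ 1 (mod 4), so quadratic reciprocity gives (5/8987) = (8987/5). Reduce: 8987 ≡ 2 (mod 5). Now have -(2/5).
Factor out 2: 2 = 2. Since 5 ≡ 5 (mod 8), (2/5) = -1. Now have (1/5).
(1/5) = 1. Collecting the sign factors: 1.

1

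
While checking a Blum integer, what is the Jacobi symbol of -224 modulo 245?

0

(-224/245)
  = (224/245)    [245 ≡ 1 mod 4 ⇒ (-1/245) = +1]
  = -(7/245)    [245 ≡ 5 mod 8 ⇒ (2/245)^5 = -1]
  = -(245/7)    [QR: 245 ≡ 1 mod 4, sign kept]
  = -(0/7)    [245 ≡ 0 mod 7]
  = 0    [numerator 0, gcd > 1]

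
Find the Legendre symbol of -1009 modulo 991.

(-1009/991)
  = -(1009/991)    [991 ≡ 3 mod 4 ⇒ (-1/991) = -1]
  = -(18/991)    [1009 ≡ 18 mod 991]
  = -(9/991)    [991 ≡ 7 mod 8 ⇒ (2/991) = +1]
  = -(991/9)    [QR: 9 ≡ 1 mod 4, sign kept]
  = -(1/9)    [991 ≡ 1 mod 9]
  = -1    [(1/9) = 1]

-1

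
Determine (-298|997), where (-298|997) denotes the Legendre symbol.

-1

(-298|997)
  = (298|997)    [997 ≡ 1 mod 4 ⇒ (-1|997) = +1]
  = -(149|997)    [997 ≡ 5 mod 8 ⇒ (2|997) = -1]
  = -(997|149)    [QR: 149 ≡ 1 mod 4, sign kept]
  = -(103|149)    [997 ≡ 103 mod 149]
  = -(149|103)    [QR: 149 ≡ 1 mod 4, sign kept]
  = -(46|103)    [149 ≡ 46 mod 103]
  = -(23|103)    [103 ≡ 7 mod 8 ⇒ (2|103) = +1]
  = (103|23)    [QR: both ≡ 3 mod 4, sign flips]
  = (11|23)    [103 ≡ 11 mod 23]
  = -(23|11)    [QR: both ≡ 3 mod 4, sign flips]
  = -(1|11)    [23 ≡ 1 mod 11]
  = -1    [(1|11) = 1]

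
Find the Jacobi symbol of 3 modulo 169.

1

(3/169)
  = (169/3)    [QR: 169 ≡ 1 mod 4, sign kept]
  = (1/3)    [169 ≡ 1 mod 3]
  = 1    [(1/3) = 1]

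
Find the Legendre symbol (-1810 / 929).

-1

Pull out -1: (-1810 / 929) = (-1 / 929)·(1810 / 929). Since 929 ≡ 1 (mod 4), (-1 / 929) = +1. Now have (1810 / 929).
Reduce the numerator: 1810 ≡ 881 (mod 929), so (1810 / 929) = (881 / 929).
881 ≡ 1 (mod 4), so quadratic reciprocity gives (881 / 929) = (929 / 881). Reduce: 929 ≡ 48 (mod 881). Now have (48 / 881).
Factor out 2: 48 = 2^4·3. Since 881 ≡ 1 (mod 8), (2 / 881) = +1, and (2 / 881)^4 = +1. Now have (3 / 881).
881 ≡ 1 (mod 4), so quadratic reciprocity gives (3 / 881) = (881 / 3). Reduce: 881 ≡ 2 (mod 3). Now have (2 / 3).
Factor out 2: 2 = 2. Since 3 ≡ 3 (mod 8), (2 / 3) = -1. Now have -(1 / 3).
(1 / 3) = 1. Collecting the sign factors: -1.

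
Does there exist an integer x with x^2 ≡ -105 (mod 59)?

(-105/59)
  = -(105/59)    [59 ≡ 3 mod 4 ⇒ (-1/59) = -1]
  = -(46/59)    [105 ≡ 46 mod 59]
  = (23/59)    [59 ≡ 3 mod 8 ⇒ (2/59) = -1]
  = -(59/23)    [QR: both ≡ 3 mod 4, sign flips]
  = -(13/23)    [59 ≡ 13 mod 23]
  = -(23/13)    [QR: 13 ≡ 1 mod 4, sign kept]
  = -(10/13)    [23 ≡ 10 mod 13]
  = (5/13)    [13 ≡ 5 mod 8 ⇒ (2/13) = -1]
  = (13/5)    [QR: 5 ≡ 1 mod 4, sign kept]
  = (3/5)    [13 ≡ 3 mod 5]
  = (5/3)    [QR: 5 ≡ 1 mod 4, sign kept]
  = (2/3)    [5 ≡ 2 mod 3]
  = -(1/3)    [3 ≡ 3 mod 8 ⇒ (2/3) = -1]
  = -1    [(1/3) = 1]
(-105/59) = -1, and 59 is prime, so -105 is not a quadratic residue mod 59.

no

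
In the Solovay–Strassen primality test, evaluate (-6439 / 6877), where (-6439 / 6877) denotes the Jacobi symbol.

1

(-6439 / 6877)
  = (438 / 6877)    [-6439 ≡ 438 mod 6877]
  = -(219 / 6877)    [6877 ≡ 5 mod 8 ⇒ (2 / 6877) = -1]
  = -(6877 / 219)    [QR: 6877 ≡ 1 mod 4, sign kept]
  = -(88 / 219)    [6877 ≡ 88 mod 219]
  = (11 / 219)    [219 ≡ 3 mod 8 ⇒ (2 / 219)^3 = -1]
  = -(219 / 11)    [QR: both ≡ 3 mod 4, sign flips]
  = -(10 / 11)    [219 ≡ 10 mod 11]
  = (5 / 11)    [11 ≡ 3 mod 8 ⇒ (2 / 11) = -1]
  = (11 / 5)    [QR: 5 ≡ 1 mod 4, sign kept]
  = (1 / 5)    [11 ≡ 1 mod 5]
  = 1    [(1 / 5) = 1]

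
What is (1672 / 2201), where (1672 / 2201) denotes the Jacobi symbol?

(1672 / 2201)
  = (209 / 2201)    [2201 ≡ 1 mod 8 ⇒ (2 / 2201)^3 = +1]
  = (2201 / 209)    [QR: 209 ≡ 1 mod 4, sign kept]
  = (111 / 209)    [2201 ≡ 111 mod 209]
  = (209 / 111)    [QR: 209 ≡ 1 mod 4, sign kept]
  = (98 / 111)    [209 ≡ 98 mod 111]
  = (49 / 111)    [111 ≡ 7 mod 8 ⇒ (2 / 111) = +1]
  = (111 / 49)    [QR: 49 ≡ 1 mod 4, sign kept]
  = (13 / 49)    [111 ≡ 13 mod 49]
  = (49 / 13)    [QR: 13 ≡ 1 mod 4, sign kept]
  = (10 / 13)    [49 ≡ 10 mod 13]
  = -(5 / 13)    [13 ≡ 5 mod 8 ⇒ (2 / 13) = -1]
  = -(13 / 5)    [QR: 5 ≡ 1 mod 4, sign kept]
  = -(3 / 5)    [13 ≡ 3 mod 5]
  = -(5 / 3)    [QR: 5 ≡ 1 mod 4, sign kept]
  = -(2 / 3)    [5 ≡ 2 mod 3]
  = (1 / 3)    [3 ≡ 3 mod 8 ⇒ (2 / 3) = -1]
  = 1    [(1 / 3) = 1]

1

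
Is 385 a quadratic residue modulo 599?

yes

(385/599)
  = (599/385)    [QR: 385 ≡ 1 mod 4, sign kept]
  = (214/385)    [599 ≡ 214 mod 385]
  = (107/385)    [385 ≡ 1 mod 8 ⇒ (2/385) = +1]
  = (385/107)    [QR: 385 ≡ 1 mod 4, sign kept]
  = (64/107)    [385 ≡ 64 mod 107]
  = (1/107)    [107 ≡ 3 mod 8 ⇒ (2/107)^6 = +1]
  = 1    [(1/107) = 1]
(385/599) = 1, and 599 is prime, so 385 is a quadratic residue mod 599.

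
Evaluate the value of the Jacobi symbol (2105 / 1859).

1

(2105 / 1859)
  = (246 / 1859)    [2105 ≡ 246 mod 1859]
  = -(123 / 1859)    [1859 ≡ 3 mod 8 ⇒ (2 / 1859) = -1]
  = (1859 / 123)    [QR: both ≡ 3 mod 4, sign flips]
  = (14 / 123)    [1859 ≡ 14 mod 123]
  = -(7 / 123)    [123 ≡ 3 mod 8 ⇒ (2 / 123) = -1]
  = (123 / 7)    [QR: both ≡ 3 mod 4, sign flips]
  = (4 / 7)    [123 ≡ 4 mod 7]
  = (1 / 7)    [7 ≡ 7 mod 8 ⇒ (2 / 7)^2 = +1]
  = 1    [(1 / 7) = 1]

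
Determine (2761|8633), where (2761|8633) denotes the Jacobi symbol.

(2761|8633)
  = (8633|2761)    [QR: 2761 ≡ 1 mod 4, sign kept]
  = (350|2761)    [8633 ≡ 350 mod 2761]
  = (175|2761)    [2761 ≡ 1 mod 8 ⇒ (2|2761) = +1]
  = (2761|175)    [QR: 2761 ≡ 1 mod 4, sign kept]
  = (136|175)    [2761 ≡ 136 mod 175]
  = (17|175)    [175 ≡ 7 mod 8 ⇒ (2|175)^3 = +1]
  = (175|17)    [QR: 17 ≡ 1 mod 4, sign kept]
  = (5|17)    [175 ≡ 5 mod 17]
  = (17|5)    [QR: 5 ≡ 1 mod 4, sign kept]
  = (2|5)    [17 ≡ 2 mod 5]
  = -(1|5)    [5 ≡ 5 mod 8 ⇒ (2|5) = -1]
  = -1    [(1|5) = 1]

-1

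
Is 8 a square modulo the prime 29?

Factor out 2: 8 = 2^3. Since 29 ≡ 5 (mod 8), (2/29) = -1, and (2/29)^3 = -1. Now have -(1/29).
(1/29) = 1. Collecting the sign factors: -1.
The Legendre symbol is -1, so x^2 ≡ 8 (mod 29) has no solution.

no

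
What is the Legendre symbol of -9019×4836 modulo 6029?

By multiplicativity, (-9019·4836/6029) = (-9019/6029)·(4836/6029).
First factor (-9019/6029):
(-9019/6029)
  = (9019/6029)    [6029 ≡ 1 mod 4 ⇒ (-1/6029) = +1]
  = (2990/6029)    [9019 ≡ 2990 mod 6029]
  = -(1495/6029)    [6029 ≡ 5 mod 8 ⇒ (2/6029) = -1]
  = -(6029/1495)    [QR: 6029 ≡ 1 mod 4, sign kept]
  = -(49/1495)    [6029 ≡ 49 mod 1495]
  = -(1495/49)    [QR: 49 ≡ 1 mod 4, sign kept]
  = -(25/49)    [1495 ≡ 25 mod 49]
  = -(49/25)    [QR: 25 ≡ 1 mod 4, sign kept]
  = -(24/25)    [49 ≡ 24 mod 25]
  = -(3/25)    [25 ≡ 1 mod 8 ⇒ (2/25)^3 = +1]
  = -(25/3)    [QR: 25 ≡ 1 mod 4, sign kept]
  = -(1/3)    [25 ≡ 1 mod 3]
  = -1    [(1/3) = 1]
Second factor (4836/6029):
(4836/6029)
  = (1209/6029)    [6029 ≡ 5 mod 8 ⇒ (2/6029)^2 = +1]
  = (6029/1209)    [QR: 1209 ≡ 1 mod 4, sign kept]
  = (1193/1209)    [6029 ≡ 1193 mod 1209]
  = (1209/1193)    [QR: 1193 ≡ 1 mod 4, sign kept]
  = (16/1193)    [1209 ≡ 16 mod 1193]
  = (1/1193)    [1193 ≡ 1 mod 8 ⇒ (2/1193)^4 = +1]
  = 1    [(1/1193) = 1]
Product: (-1)·(1) = -1.

-1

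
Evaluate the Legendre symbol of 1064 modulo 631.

1

(1064 / 631)
  = (433 / 631)    [1064 ≡ 433 mod 631]
  = (631 / 433)    [QR: 433 ≡ 1 mod 4, sign kept]
  = (198 / 433)    [631 ≡ 198 mod 433]
  = (99 / 433)    [433 ≡ 1 mod 8 ⇒ (2 / 433) = +1]
  = (433 / 99)    [QR: 433 ≡ 1 mod 4, sign kept]
  = (37 / 99)    [433 ≡ 37 mod 99]
  = (99 / 37)    [QR: 37 ≡ 1 mod 4, sign kept]
  = (25 / 37)    [99 ≡ 25 mod 37]
  = (37 / 25)    [QR: 25 ≡ 1 mod 4, sign kept]
  = (12 / 25)    [37 ≡ 12 mod 25]
  = (3 / 25)    [25 ≡ 1 mod 8 ⇒ (2 / 25)^2 = +1]
  = (25 / 3)    [QR: 25 ≡ 1 mod 4, sign kept]
  = (1 / 3)    [25 ≡ 1 mod 3]
  = 1    [(1 / 3) = 1]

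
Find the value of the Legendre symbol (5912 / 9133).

(5912 / 9133)
  = -(739 / 9133)    [9133 ≡ 5 mod 8 ⇒ (2 / 9133)^3 = -1]
  = -(9133 / 739)    [QR: 9133 ≡ 1 mod 4, sign kept]
  = -(265 / 739)    [9133 ≡ 265 mod 739]
  = -(739 / 265)    [QR: 265 ≡ 1 mod 4, sign kept]
  = -(209 / 265)    [739 ≡ 209 mod 265]
  = -(265 / 209)    [QR: 209 ≡ 1 mod 4, sign kept]
  = -(56 / 209)    [265 ≡ 56 mod 209]
  = -(7 / 209)    [209 ≡ 1 mod 8 ⇒ (2 / 209)^3 = +1]
  = -(209 / 7)    [QR: 209 ≡ 1 mod 4, sign kept]
  = -(6 / 7)    [209 ≡ 6 mod 7]
  = -(3 / 7)    [7 ≡ 7 mod 8 ⇒ (2 / 7) = +1]
  = (7 / 3)    [QR: both ≡ 3 mod 4, sign flips]
  = (1 / 3)    [7 ≡ 1 mod 3]
  = 1    [(1 / 3) = 1]

1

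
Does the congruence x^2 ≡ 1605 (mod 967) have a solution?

(1605/967)
  = (638/967)    [1605 ≡ 638 mod 967]
  = (319/967)    [967 ≡ 7 mod 8 ⇒ (2/967) = +1]
  = -(967/319)    [QR: both ≡ 3 mod 4, sign flips]
  = -(10/319)    [967 ≡ 10 mod 319]
  = -(5/319)    [319 ≡ 7 mod 8 ⇒ (2/319) = +1]
  = -(319/5)    [QR: 5 ≡ 1 mod 4, sign kept]
  = -(4/5)    [319 ≡ 4 mod 5]
  = -(1/5)    [5 ≡ 5 mod 8 ⇒ (2/5)^2 = +1]
  = -1    [(1/5) = 1]
(1605/967) = -1, and 967 is prime, so 1605 is not a quadratic residue mod 967.

no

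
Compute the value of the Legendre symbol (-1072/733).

(-1072/733)
  = (394/733)    [-1072 ≡ 394 mod 733]
  = -(197/733)    [733 ≡ 5 mod 8 ⇒ (2/733) = -1]
  = -(733/197)    [QR: 197 ≡ 1 mod 4, sign kept]
  = -(142/197)    [733 ≡ 142 mod 197]
  = (71/197)    [197 ≡ 5 mod 8 ⇒ (2/197) = -1]
  = (197/71)    [QR: 197 ≡ 1 mod 4, sign kept]
  = (55/71)    [197 ≡ 55 mod 71]
  = -(71/55)    [QR: both ≡ 3 mod 4, sign flips]
  = -(16/55)    [71 ≡ 16 mod 55]
  = -(1/55)    [55 ≡ 7 mod 8 ⇒ (2/55)^4 = +1]
  = -1    [(1/55) = 1]

-1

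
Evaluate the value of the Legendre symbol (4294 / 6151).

1

Factor out 2: 4294 = 2·2147. Since 6151 ≡ 7 (mod 8), (2 / 6151) = +1. Now have (2147 / 6151).
Both 2147 ≡ 3 and 6151 ≡ 3 (mod 4), so reciprocity gives (2147 / 6151) = -(6151 / 2147). Reduce: 6151 ≡ 1857 (mod 2147). Now have -(1857 / 2147).
1857 ≡ 1 (mod 4), so quadratic reciprocity gives (1857 / 2147) = (2147 / 1857). Reduce: 2147 ≡ 290 (mod 1857). Now have -(290 / 1857).
Factor out 2: 290 = 2·145. Since 1857 ≡ 1 (mod 8), (2 / 1857) = +1. Now have -(145 / 1857).
145 ≡ 1 (mod 4), so quadratic reciprocity gives (145 / 1857) = (1857 / 145). Reduce: 1857 ≡ 117 (mod 145). Now have -(117 / 145).
117 ≡ 1 (mod 4), so quadratic reciprocity gives (117 / 145) = (145 / 117). Reduce: 145 ≡ 28 (mod 117). Now have -(28 / 117).
Factor out 2: 28 = 2^2·7. Since 117 ≡ 5 (mod 8), (2 / 117) = -1, and (2 / 117)^2 = +1. Now have -(7 / 117).
117 ≡ 1 (mod 4), so quadratic reciprocity gives (7 / 117) = (117 / 7). Reduce: 117 ≡ 5 (mod 7). Now have -(5 / 7).
5 ≡ 1 (mod 4), so quadratic reciprocity gives (5 / 7) = (7 / 5). Reduce: 7 ≡ 2 (mod 5). Now have -(2 / 5).
Factor out 2: 2 = 2. Since 5 ≡ 5 (mod 8), (2 / 5) = -1. Now have (1 / 5).
(1 / 5) = 1. Collecting the sign factors: 1.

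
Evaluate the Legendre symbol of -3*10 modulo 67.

1

By multiplicativity, (-3·10/67) = (-3/67)·(10/67).
First factor (-3/67):
(-3/67)
  = (64/67)    [-3 ≡ 64 mod 67]
  = (1/67)    [67 ≡ 3 mod 8 ⇒ (2/67)^6 = +1]
  = 1    [(1/67) = 1]
Second factor (10/67):
(10/67)
  = -(5/67)    [67 ≡ 3 mod 8 ⇒ (2/67) = -1]
  = -(67/5)    [QR: 5 ≡ 1 mod 4, sign kept]
  = -(2/5)    [67 ≡ 2 mod 5]
  = (1/5)    [5 ≡ 5 mod 8 ⇒ (2/5) = -1]
  = 1    [(1/5) = 1]
Product: (1)·(1) = 1.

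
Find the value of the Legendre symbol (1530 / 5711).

1

Factor out 2: 1530 = 2·765. Since 5711 ≡ 7 (mod 8), (2 / 5711) = +1. Now have (765 / 5711).
765 ≡ 1 (mod 4), so quadratic reciprocity gives (765 / 5711) = (5711 / 765). Reduce: 5711 ≡ 356 (mod 765). Now have (356 / 765).
Factor out 2: 356 = 2^2·89. Since 765 ≡ 5 (mod 8), (2 / 765) = -1, and (2 / 765)^2 = +1. Now have (89 / 765).
89 ≡ 1 (mod 4), so quadratic reciprocity gives (89 / 765) = (765 / 89). Reduce: 765 ≡ 53 (mod 89). Now have (53 / 89).
53 ≡ 1 (mod 4), so quadratic reciprocity gives (53 / 89) = (89 / 53). Reduce: 89 ≡ 36 (mod 53). Now have (36 / 53).
Factor out 2: 36 = 2^2·9. Since 53 ≡ 5 (mod 8), (2 / 53) = -1, and (2 / 53)^2 = +1. Now have (9 / 53).
9 ≡ 1 (mod 4), so quadratic reciprocity gives (9 / 53) = (53 / 9). Reduce: 53 ≡ 8 (mod 9). Now have (8 / 9).
Factor out 2: 8 = 2^3. Since 9 ≡ 1 (mod 8), (2 / 9) = +1, and (2 / 9)^3 = +1. Now have (1 / 9).
(1 / 9) = 1. Collecting the sign factors: 1.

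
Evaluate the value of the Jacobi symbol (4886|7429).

-1

(4886|7429)
  = -(2443|7429)    [7429 ≡ 5 mod 8 ⇒ (2|7429) = -1]
  = -(7429|2443)    [QR: 7429 ≡ 1 mod 4, sign kept]
  = -(100|2443)    [7429 ≡ 100 mod 2443]
  = -(25|2443)    [2443 ≡ 3 mod 8 ⇒ (2|2443)^2 = +1]
  = -(2443|25)    [QR: 25 ≡ 1 mod 4, sign kept]
  = -(18|25)    [2443 ≡ 18 mod 25]
  = -(9|25)    [25 ≡ 1 mod 8 ⇒ (2|25) = +1]
  = -(25|9)    [QR: 9 ≡ 1 mod 4, sign kept]
  = -(7|9)    [25 ≡ 7 mod 9]
  = -(9|7)    [QR: 9 ≡ 1 mod 4, sign kept]
  = -(2|7)    [9 ≡ 2 mod 7]
  = -(1|7)    [7 ≡ 7 mod 8 ⇒ (2|7) = +1]
  = -1    [(1|7) = 1]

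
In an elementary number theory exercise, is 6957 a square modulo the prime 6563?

no

(6957/6563)
  = (394/6563)    [6957 ≡ 394 mod 6563]
  = -(197/6563)    [6563 ≡ 3 mod 8 ⇒ (2/6563) = -1]
  = -(6563/197)    [QR: 197 ≡ 1 mod 4, sign kept]
  = -(62/197)    [6563 ≡ 62 mod 197]
  = (31/197)    [197 ≡ 5 mod 8 ⇒ (2/197) = -1]
  = (197/31)    [QR: 197 ≡ 1 mod 4, sign kept]
  = (11/31)    [197 ≡ 11 mod 31]
  = -(31/11)    [QR: both ≡ 3 mod 4, sign flips]
  = -(9/11)    [31 ≡ 9 mod 11]
  = -(11/9)    [QR: 9 ≡ 1 mod 4, sign kept]
  = -(2/9)    [11 ≡ 2 mod 9]
  = -(1/9)    [9 ≡ 1 mod 8 ⇒ (2/9) = +1]
  = -1    [(1/9) = 1]
(6957/6563) = -1, and 6563 is prime, so 6957 is not a quadratic residue mod 6563.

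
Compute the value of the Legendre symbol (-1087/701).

(-1087/701)
  = (315/701)    [-1087 ≡ 315 mod 701]
  = (701/315)    [QR: 701 ≡ 1 mod 4, sign kept]
  = (71/315)    [701 ≡ 71 mod 315]
  = -(315/71)    [QR: both ≡ 3 mod 4, sign flips]
  = -(31/71)    [315 ≡ 31 mod 71]
  = (71/31)    [QR: both ≡ 3 mod 4, sign flips]
  = (9/31)    [71 ≡ 9 mod 31]
  = (31/9)    [QR: 9 ≡ 1 mod 4, sign kept]
  = (4/9)    [31 ≡ 4 mod 9]
  = (1/9)    [9 ≡ 1 mod 8 ⇒ (2/9)^2 = +1]
  = 1    [(1/9) = 1]

1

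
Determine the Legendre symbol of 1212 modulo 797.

Reduce the numerator: 1212 ≡ 415 (mod 797), so (1212/797) = (415/797).
797 ≡ 1 (mod 4), so quadratic reciprocity gives (415/797) = (797/415). Reduce: 797 ≡ 382 (mod 415). Now have (382/415).
Factor out 2: 382 = 2·191. Since 415 ≡ 7 (mod 8), (2/415) = +1. Now have (191/415).
Both 191 ≡ 3 and 415 ≡ 3 (mod 4), so reciprocity gives (191/415) = -(415/191). Reduce: 415 ≡ 33 (mod 191). Now have -(33/191).
33 ≡ 1 (mod 4), so quadratic reciprocity gives (33/191) = (191/33). Reduce: 191 ≡ 26 (mod 33). Now have -(26/33).
Factor out 2: 26 = 2·13. Since 33 ≡ 1 (mod 8), (2/33) = +1. Now have -(13/33).
13 ≡ 1 (mod 4), so quadratic reciprocity gives (13/33) = (33/13). Reduce: 33 ≡ 7 (mod 13). Now have -(7/13).
13 ≡ 1 (mod 4), so quadratic reciprocity gives (7/13) = (13/7). Reduce: 13 ≡ 6 (mod 7). Now have -(6/7).
Factor out 2: 6 = 2·3. Since 7 ≡ 7 (mod 8), (2/7) = +1. Now have -(3/7).
Both 3 ≡ 3 and 7 ≡ 3 (mod 4), so reciprocity gives (3/7) = -(7/3). Reduce: 7 ≡ 1 (mod 3). Now have (1/3).
(1/3) = 1. Collecting the sign factors: 1.

1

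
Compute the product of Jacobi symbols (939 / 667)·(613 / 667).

By multiplicativity, (939·613 / 667) = (939 / 667)·(613 / 667).
First factor (939 / 667):
(939 / 667)
  = (272 / 667)    [939 ≡ 272 mod 667]
  = (17 / 667)    [667 ≡ 3 mod 8 ⇒ (2 / 667)^4 = +1]
  = (667 / 17)    [QR: 17 ≡ 1 mod 4, sign kept]
  = (4 / 17)    [667 ≡ 4 mod 17]
  = (1 / 17)    [17 ≡ 1 mod 8 ⇒ (2 / 17)^2 = +1]
  = 1    [(1 / 17) = 1]
Second factor (613 / 667):
(613 / 667)
  = (667 / 613)    [QR: 613 ≡ 1 mod 4, sign kept]
  = (54 / 613)    [667 ≡ 54 mod 613]
  = -(27 / 613)    [613 ≡ 5 mod 8 ⇒ (2 / 613) = -1]
  = -(613 / 27)    [QR: 613 ≡ 1 mod 4, sign kept]
  = -(19 / 27)    [613 ≡ 19 mod 27]
  = (27 / 19)    [QR: both ≡ 3 mod 4, sign flips]
  = (8 / 19)    [27 ≡ 8 mod 19]
  = -(1 / 19)    [19 ≡ 3 mod 8 ⇒ (2 / 19)^3 = -1]
  = -1    [(1 / 19) = 1]
Product: (1)·(-1) = -1.

-1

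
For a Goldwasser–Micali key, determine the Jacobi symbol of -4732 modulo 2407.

-1

Pull out -1: (-4732/2407) = (-1/2407)·(4732/2407). Since 2407 ≡ 3 (mod 4), (-1/2407) = -1. Now have -(4732/2407).
Reduce the numerator: 4732 ≡ 2325 (mod 2407), so (4732/2407) = (2325/2407).
2325 ≡ 1 (mod 4), so quadratic reciprocity gives (2325/2407) = (2407/2325). Reduce: 2407 ≡ 82 (mod 2325). Now have -(82/2325).
Factor out 2: 82 = 2·41. Since 2325 ≡ 5 (mod 8), (2/2325) = -1. Now have (41/2325).
41 ≡ 1 (mod 4), so quadratic reciprocity gives (41/2325) = (2325/41). Reduce: 2325 ≡ 29 (mod 41). Now have (29/41).
29 ≡ 1 (mod 4), so quadratic reciprocity gives (29/41) = (41/29). Reduce: 41 ≡ 12 (mod 29). Now have (12/29).
Factor out 2: 12 = 2^2·3. Since 29 ≡ 5 (mod 8), (2/29) = -1, and (2/29)^2 = +1. Now have (3/29).
29 ≡ 1 (mod 4), so quadratic reciprocity gives (3/29) = (29/3). Reduce: 29 ≡ 2 (mod 3). Now have (2/3).
Factor out 2: 2 = 2. Since 3 ≡ 3 (mod 8), (2/3) = -1. Now have -(1/3).
(1/3) = 1. Collecting the sign factors: -1.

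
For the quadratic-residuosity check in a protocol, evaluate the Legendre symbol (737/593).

(737/593)
  = (144/593)    [737 ≡ 144 mod 593]
  = (9/593)    [593 ≡ 1 mod 8 ⇒ (2/593)^4 = +1]
  = (593/9)    [QR: 9 ≡ 1 mod 4, sign kept]
  = (8/9)    [593 ≡ 8 mod 9]
  = (1/9)    [9 ≡ 1 mod 8 ⇒ (2/9)^3 = +1]
  = 1    [(1/9) = 1]

1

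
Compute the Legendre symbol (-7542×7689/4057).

By multiplicativity, (-7542·7689/4057) = (-7542/4057)·(7689/4057).
First factor (-7542/4057):
Pull out -1: (-7542/4057) = (-1/4057)·(7542/4057). Since 4057 ≡ 1 (mod 4), (-1/4057) = +1. Now have (7542/4057).
Reduce the numerator: 7542 ≡ 3485 (mod 4057), so (7542/4057) = (3485/4057).
3485 ≡ 1 (mod 4), so quadratic reciprocity gives (3485/4057) = (4057/3485). Reduce: 4057 ≡ 572 (mod 3485). Now have (572/3485).
Factor out 2: 572 = 2^2·143. Since 3485 ≡ 5 (mod 8), (2/3485) = -1, and (2/3485)^2 = +1. Now have (143/3485).
3485 ≡ 1 (mod 4), so quadratic reciprocity gives (143/3485) = (3485/143). Reduce: 3485 ≡ 53 (mod 143). Now have (53/143).
53 ≡ 1 (mod 4), so quadratic reciprocity gives (53/143) = (143/53). Reduce: 143 ≡ 37 (mod 53). Now have (37/53).
37 ≡ 1 (mod 4), so quadratic reciprocity gives (37/53) = (53/37). Reduce: 53 ≡ 16 (mod 37). Now have (16/37).
Factor out 2: 16 = 2^4. Since 37 ≡ 5 (mod 8), (2/37) = -1, and (2/37)^4 = +1. Now have (1/37).
(1/37) = 1. Collecting the sign factors: 1.
Second factor (7689/4057):
Reduce the numerator: 7689 ≡ 3632 (mod 4057), so (7689/4057) = (3632/4057).
Factor out 2: 3632 = 2^4·227. Since 4057 ≡ 1 (mod 8), (2/4057) = +1, and (2/4057)^4 = +1. Now have (227/4057).
4057 ≡ 1 (mod 4), so quadratic reciprocity gives (227/4057) = (4057/227). Reduce: 4057 ≡ 198 (mod 227). Now have (198/227).
Factor out 2: 198 = 2·99. Since 227 ≡ 3 (mod 8), (2/227) = -1. Now have -(99/227).
Both 99 ≡ 3 and 227 ≡ 3 (mod 4), so reciprocity gives (99/227) = -(227/99). Reduce: 227 ≡ 29 (mod 99). Now have (29/99).
29 ≡ 1 (mod 4), so quadratic reciprocity gives (29/99) = (99/29). Reduce: 99 ≡ 12 (mod 29). Now have (12/29).
Factor out 2: 12 = 2^2·3. Since 29 ≡ 5 (mod 8), (2/29) = -1, and (2/29)^2 = +1. Now have (3/29).
29 ≡ 1 (mod 4), so quadratic reciprocity gives (3/29) = (29/3). Reduce: 29 ≡ 2 (mod 3). Now have (2/3).
Factor out 2: 2 = 2. Since 3 ≡ 3 (mod 8), (2/3) = -1. Now have -(1/3).
(1/3) = 1. Collecting the sign factors: -1.
Product: (1)·(-1) = -1.

-1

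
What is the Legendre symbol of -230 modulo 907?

Reduce the numerator: -230 ≡ 677 (mod 907), so (-230/907) = (677/907).
677 ≡ 1 (mod 4), so quadratic reciprocity gives (677/907) = (907/677). Reduce: 907 ≡ 230 (mod 677). Now have (230/677).
Factor out 2: 230 = 2·115. Since 677 ≡ 5 (mod 8), (2/677) = -1. Now have -(115/677).
677 ≡ 1 (mod 4), so quadratic reciprocity gives (115/677) = (677/115). Reduce: 677 ≡ 102 (mod 115). Now have -(102/115).
Factor out 2: 102 = 2·51. Since 115 ≡ 3 (mod 8), (2/115) = -1. Now have (51/115).
Both 51 ≡ 3 and 115 ≡ 3 (mod 4), so reciprocity gives (51/115) = -(115/51). Reduce: 115 ≡ 13 (mod 51). Now have -(13/51).
13 ≡ 1 (mod 4), so quadratic reciprocity gives (13/51) = (51/13). Reduce: 51 ≡ 12 (mod 13). Now have -(12/13).
Factor out 2: 12 = 2^2·3. Since 13 ≡ 5 (mod 8), (2/13) = -1, and (2/13)^2 = +1. Now have -(3/13).
13 ≡ 1 (mod 4), so quadratic reciprocity gives (3/13) = (13/3). Reduce: 13 ≡ 1 (mod 3). Now have -(1/3).
(1/3) = 1. Collecting the sign factors: -1.

-1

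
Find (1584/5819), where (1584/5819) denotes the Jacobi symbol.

0

Factor out 2: 1584 = 2^4·99. Since 5819 ≡ 3 (mod 8), (2/5819) = -1, and (2/5819)^4 = +1. Now have (99/5819).
Both 99 ≡ 3 and 5819 ≡ 3 (mod 4), so reciprocity gives (99/5819) = -(5819/99). Reduce: 5819 ≡ 77 (mod 99). Now have -(77/99).
77 ≡ 1 (mod 4), so quadratic reciprocity gives (77/99) = (99/77). Reduce: 99 ≡ 22 (mod 77). Now have -(22/77).
Factor out 2: 22 = 2·11. Since 77 ≡ 5 (mod 8), (2/77) = -1. Now have (11/77).
77 ≡ 1 (mod 4), so quadratic reciprocity gives (11/77) = (77/11). Reduce: 77 ≡ 0 (mod 11). Now have (0/11).
The numerator is now 0 with denominator 11 > 1: the symbol is 0.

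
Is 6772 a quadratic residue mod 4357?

Reduce the numerator: 6772 ≡ 2415 (mod 4357), so (6772|4357) = (2415|4357).
4357 ≡ 1 (mod 4), so quadratic reciprocity gives (2415|4357) = (4357|2415). Reduce: 4357 ≡ 1942 (mod 2415). Now have (1942|2415).
Factor out 2: 1942 = 2·971. Since 2415 ≡ 7 (mod 8), (2|2415) = +1. Now have (971|2415).
Both 971 ≡ 3 and 2415 ≡ 3 (mod 4), so reciprocity gives (971|2415) = -(2415|971). Reduce: 2415 ≡ 473 (mod 971). Now have -(473|971).
473 ≡ 1 (mod 4), so quadratic reciprocity gives (473|971) = (971|473). Reduce: 971 ≡ 25 (mod 473). Now have -(25|473).
25 ≡ 1 (mod 4), so quadratic reciprocity gives (25|473) = (473|25). Reduce: 473 ≡ 23 (mod 25). Now have -(23|25).
25 ≡ 1 (mod 4), so quadratic reciprocity gives (23|25) = (25|23). Reduce: 25 ≡ 2 (mod 23). Now have -(2|23).
Factor out 2: 2 = 2. Since 23 ≡ 7 (mod 8), (2|23) = +1. Now have -(1|23).
(1|23) = 1. Collecting the sign factors: -1.
(6772|4357) = -1, and 4357 is prime, so 6772 is not a quadratic residue mod 4357.

no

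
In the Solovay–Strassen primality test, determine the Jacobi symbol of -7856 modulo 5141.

Reduce the numerator: -7856 ≡ 2426 (mod 5141), so (-7856/5141) = (2426/5141).
Factor out 2: 2426 = 2·1213. Since 5141 ≡ 5 (mod 8), (2/5141) = -1. Now have -(1213/5141).
1213 ≡ 1 (mod 4), so quadratic reciprocity gives (1213/5141) = (5141/1213). Reduce: 5141 ≡ 289 (mod 1213). Now have -(289/1213).
289 ≡ 1 (mod 4), so quadratic reciprocity gives (289/1213) = (1213/289). Reduce: 1213 ≡ 57 (mod 289). Now have -(57/289).
57 ≡ 1 (mod 4), so quadratic reciprocity gives (57/289) = (289/57). Reduce: 289 ≡ 4 (mod 57). Now have -(4/57).
Factor out 2: 4 = 2^2. Since 57 ≡ 1 (mod 8), (2/57) = +1, and (2/57)^2 = +1. Now have -(1/57).
(1/57) = 1. Collecting the sign factors: -1.

-1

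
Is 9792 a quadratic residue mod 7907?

yes

(9792/7907)
  = (1885/7907)    [9792 ≡ 1885 mod 7907]
  = (7907/1885)    [QR: 1885 ≡ 1 mod 4, sign kept]
  = (367/1885)    [7907 ≡ 367 mod 1885]
  = (1885/367)    [QR: 1885 ≡ 1 mod 4, sign kept]
  = (50/367)    [1885 ≡ 50 mod 367]
  = (25/367)    [367 ≡ 7 mod 8 ⇒ (2/367) = +1]
  = (367/25)    [QR: 25 ≡ 1 mod 4, sign kept]
  = (17/25)    [367 ≡ 17 mod 25]
  = (25/17)    [QR: 17 ≡ 1 mod 4, sign kept]
  = (8/17)    [25 ≡ 8 mod 17]
  = (1/17)    [17 ≡ 1 mod 8 ⇒ (2/17)^3 = +1]
  = 1    [(1/17) = 1]
(9792/7907) = 1, and 7907 is prime, so 9792 is a quadratic residue mod 7907.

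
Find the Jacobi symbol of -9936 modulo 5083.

0

Pull out -1: (-9936|5083) = (-1|5083)·(9936|5083). Since 5083 ≡ 3 (mod 4), (-1|5083) = -1. Now have -(9936|5083).
Reduce the numerator: 9936 ≡ 4853 (mod 5083), so (9936|5083) = (4853|5083).
4853 ≡ 1 (mod 4), so quadratic reciprocity gives (4853|5083) = (5083|4853). Reduce: 5083 ≡ 230 (mod 4853). Now have -(230|4853).
Factor out 2: 230 = 2·115. Since 4853 ≡ 5 (mod 8), (2|4853) = -1. Now have (115|4853).
4853 ≡ 1 (mod 4), so quadratic reciprocity gives (115|4853) = (4853|115). Reduce: 4853 ≡ 23 (mod 115). Now have (23|115).
Both 23 ≡ 3 and 115 ≡ 3 (mod 4), so reciprocity gives (23|115) = -(115|23). Reduce: 115 ≡ 0 (mod 23). Now have -(0|23).
The numerator is now 0 with denominator 23 > 1: the symbol is 0.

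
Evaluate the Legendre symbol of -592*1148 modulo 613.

1

By multiplicativity, (-592·1148/613) = (-592/613)·(1148/613).
First factor (-592/613):
(-592/613)
  = (592/613)    [613 ≡ 1 mod 4 ⇒ (-1/613) = +1]
  = (37/613)    [613 ≡ 5 mod 8 ⇒ (2/613)^4 = +1]
  = (613/37)    [QR: 37 ≡ 1 mod 4, sign kept]
  = (21/37)    [613 ≡ 21 mod 37]
  = (37/21)    [QR: 21 ≡ 1 mod 4, sign kept]
  = (16/21)    [37 ≡ 16 mod 21]
  = (1/21)    [21 ≡ 5 mod 8 ⇒ (2/21)^4 = +1]
  = 1    [(1/21) = 1]
Second factor (1148/613):
(1148/613)
  = (535/613)    [1148 ≡ 535 mod 613]
  = (613/535)    [QR: 613 ≡ 1 mod 4, sign kept]
  = (78/535)    [613 ≡ 78 mod 535]
  = (39/535)    [535 ≡ 7 mod 8 ⇒ (2/535) = +1]
  = -(535/39)    [QR: both ≡ 3 mod 4, sign flips]
  = -(28/39)    [535 ≡ 28 mod 39]
  = -(7/39)    [39 ≡ 7 mod 8 ⇒ (2/39)^2 = +1]
  = (39/7)    [QR: both ≡ 3 mod 4, sign flips]
  = (4/7)    [39 ≡ 4 mod 7]
  = (1/7)    [7 ≡ 7 mod 8 ⇒ (2/7)^2 = +1]
  = 1    [(1/7) = 1]
Product: (1)·(1) = 1.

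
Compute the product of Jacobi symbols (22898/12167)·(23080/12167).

-1

By multiplicativity, (22898·23080/12167) = (22898/12167)·(23080/12167).
First factor (22898/12167):
(22898/12167)
  = (10731/12167)    [22898 ≡ 10731 mod 12167]
  = -(12167/10731)    [QR: both ≡ 3 mod 4, sign flips]
  = -(1436/10731)    [12167 ≡ 1436 mod 10731]
  = -(359/10731)    [10731 ≡ 3 mod 8 ⇒ (2/10731)^2 = +1]
  = (10731/359)    [QR: both ≡ 3 mod 4, sign flips]
  = (320/359)    [10731 ≡ 320 mod 359]
  = (5/359)    [359 ≡ 7 mod 8 ⇒ (2/359)^6 = +1]
  = (359/5)    [QR: 5 ≡ 1 mod 4, sign kept]
  = (4/5)    [359 ≡ 4 mod 5]
  = (1/5)    [5 ≡ 5 mod 8 ⇒ (2/5)^2 = +1]
  = 1    [(1/5) = 1]
Second factor (23080/12167):
(23080/12167)
  = (10913/12167)    [23080 ≡ 10913 mod 12167]
  = (12167/10913)    [QR: 10913 ≡ 1 mod 4, sign kept]
  = (1254/10913)    [12167 ≡ 1254 mod 10913]
  = (627/10913)    [10913 ≡ 1 mod 8 ⇒ (2/10913) = +1]
  = (10913/627)    [QR: 10913 ≡ 1 mod 4, sign kept]
  = (254/627)    [10913 ≡ 254 mod 627]
  = -(127/627)    [627 ≡ 3 mod 8 ⇒ (2/627) = -1]
  = (627/127)    [QR: both ≡ 3 mod 4, sign flips]
  = (119/127)    [627 ≡ 119 mod 127]
  = -(127/119)    [QR: both ≡ 3 mod 4, sign flips]
  = -(8/119)    [127 ≡ 8 mod 119]
  = -(1/119)    [119 ≡ 7 mod 8 ⇒ (2/119)^3 = +1]
  = -1    [(1/119) = 1]
Product: (1)·(-1) = -1.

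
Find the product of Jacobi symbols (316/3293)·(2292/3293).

By multiplicativity, (316·2292/3293) = (316/3293)·(2292/3293).
First factor (316/3293):
(316/3293)
  = (79/3293)    [3293 ≡ 5 mod 8 ⇒ (2/3293)^2 = +1]
  = (3293/79)    [QR: 3293 ≡ 1 mod 4, sign kept]
  = (54/79)    [3293 ≡ 54 mod 79]
  = (27/79)    [79 ≡ 7 mod 8 ⇒ (2/79) = +1]
  = -(79/27)    [QR: both ≡ 3 mod 4, sign flips]
  = -(25/27)    [79 ≡ 25 mod 27]
  = -(27/25)    [QR: 25 ≡ 1 mod 4, sign kept]
  = -(2/25)    [27 ≡ 2 mod 25]
  = -(1/25)    [25 ≡ 1 mod 8 ⇒ (2/25) = +1]
  = -1    [(1/25) = 1]
Second factor (2292/3293):
(2292/3293)
  = (573/3293)    [3293 ≡ 5 mod 8 ⇒ (2/3293)^2 = +1]
  = (3293/573)    [QR: 573 ≡ 1 mod 4, sign kept]
  = (428/573)    [3293 ≡ 428 mod 573]
  = (107/573)    [573 ≡ 5 mod 8 ⇒ (2/573)^2 = +1]
  = (573/107)    [QR: 573 ≡ 1 mod 4, sign kept]
  = (38/107)    [573 ≡ 38 mod 107]
  = -(19/107)    [107 ≡ 3 mod 8 ⇒ (2/107) = -1]
  = (107/19)    [QR: both ≡ 3 mod 4, sign flips]
  = (12/19)    [107 ≡ 12 mod 19]
  = (3/19)    [19 ≡ 3 mod 8 ⇒ (2/19)^2 = +1]
  = -(19/3)    [QR: both ≡ 3 mod 4, sign flips]
  = -(1/3)    [19 ≡ 1 mod 3]
  = -1    [(1/3) = 1]
Product: (-1)·(-1) = 1.

1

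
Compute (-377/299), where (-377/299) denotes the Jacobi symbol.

0

Reduce the numerator: -377 ≡ 221 (mod 299), so (-377/299) = (221/299).
221 ≡ 1 (mod 4), so quadratic reciprocity gives (221/299) = (299/221). Reduce: 299 ≡ 78 (mod 221). Now have (78/221).
Factor out 2: 78 = 2·39. Since 221 ≡ 5 (mod 8), (2/221) = -1. Now have -(39/221).
221 ≡ 1 (mod 4), so quadratic reciprocity gives (39/221) = (221/39). Reduce: 221 ≡ 26 (mod 39). Now have -(26/39).
Factor out 2: 26 = 2·13. Since 39 ≡ 7 (mod 8), (2/39) = +1. Now have -(13/39).
13 ≡ 1 (mod 4), so quadratic reciprocity gives (13/39) = (39/13). Reduce: 39 ≡ 0 (mod 13). Now have -(0/13).
The numerator is now 0 with denominator 13 > 1: the symbol is 0.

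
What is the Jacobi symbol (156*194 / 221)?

0

By multiplicativity, (156·194 / 221) = (156 / 221)·(194 / 221).
First factor (156 / 221):
(156 / 221)
  = (39 / 221)    [221 ≡ 5 mod 8 ⇒ (2 / 221)^2 = +1]
  = (221 / 39)    [QR: 221 ≡ 1 mod 4, sign kept]
  = (26 / 39)    [221 ≡ 26 mod 39]
  = (13 / 39)    [39 ≡ 7 mod 8 ⇒ (2 / 39) = +1]
  = (39 / 13)    [QR: 13 ≡ 1 mod 4, sign kept]
  = (0 / 13)    [39 ≡ 0 mod 13]
  = 0    [numerator 0, gcd > 1]
Second factor (194 / 221):
(194 / 221)
  = -(97 / 221)    [221 ≡ 5 mod 8 ⇒ (2 / 221) = -1]
  = -(221 / 97)    [QR: 97 ≡ 1 mod 4, sign kept]
  = -(27 / 97)    [221 ≡ 27 mod 97]
  = -(97 / 27)    [QR: 97 ≡ 1 mod 4, sign kept]
  = -(16 / 27)    [97 ≡ 16 mod 27]
  = -(1 / 27)    [27 ≡ 3 mod 8 ⇒ (2 / 27)^4 = +1]
  = -1    [(1 / 27) = 1]
Product: (0)·(-1) = 0.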